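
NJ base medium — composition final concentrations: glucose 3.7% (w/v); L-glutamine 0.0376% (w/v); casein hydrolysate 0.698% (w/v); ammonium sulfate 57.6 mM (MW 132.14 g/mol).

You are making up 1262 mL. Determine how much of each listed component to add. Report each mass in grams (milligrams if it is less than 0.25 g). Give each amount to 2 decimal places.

Working volume: 1262 mL = 1.262 L.
glucose: 3.7 g per 100 mL × 1262 mL ÷ 100 = 46.69 g
L-glutamine: 0.0376% w/v = 0.376 g/L → 0.376 × 1.262 L = 0.47 g
casein hydrolysate: 0.698% w/v = 6.98 g/L → 6.98 × 1.262 L = 8.81 g
ammonium sulfate: 57.6 mmol/L × 132.14 g/mol × 1.262 L ÷ 1000 = 9.61 g

glucose 46.69 g; L-glutamine 0.47 g; casein hydrolysate 8.81 g; ammonium sulfate 9.61 g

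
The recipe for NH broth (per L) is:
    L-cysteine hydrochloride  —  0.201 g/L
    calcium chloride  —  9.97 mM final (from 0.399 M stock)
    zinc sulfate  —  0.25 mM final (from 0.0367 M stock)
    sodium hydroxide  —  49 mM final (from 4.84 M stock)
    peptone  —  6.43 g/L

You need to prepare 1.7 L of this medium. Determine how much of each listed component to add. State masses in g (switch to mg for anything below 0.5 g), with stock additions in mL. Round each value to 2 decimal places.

Scale factor relative to 1 L: 1.7.
L-cysteine hydrochloride: 0.201 g/L × 1.7 L = 0.3417 g = 341.70 mg
calcium chloride: V = C2·V2/C1 = 9.97 mM × 1700 mL ÷ 399 mM = 42.48 mL
zinc sulfate: C1V1 = C2V2 → 0.25 mM × 1700 mL ÷ 36.7 mM = 11.58 mL
sodium hydroxide: C1V1 = C2V2 → 49 mM × 1700 mL ÷ 4840 mM = 17.21 mL
peptone: 6.43 g/L × 1.7 L = 10.93 g

L-cysteine hydrochloride 341.70 mg; calcium chloride 42.48 mL; zinc sulfate 11.58 mL; sodium hydroxide 17.21 mL; peptone 10.93 g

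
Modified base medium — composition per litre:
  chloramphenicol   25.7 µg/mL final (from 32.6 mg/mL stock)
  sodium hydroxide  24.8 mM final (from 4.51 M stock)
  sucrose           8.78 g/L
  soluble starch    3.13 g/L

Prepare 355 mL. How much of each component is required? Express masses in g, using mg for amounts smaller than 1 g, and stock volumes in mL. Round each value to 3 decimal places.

Scale factor relative to 1 L: 0.355.
chloramphenicol: dilute stock: 25.7 µg/mL × 355 mL ÷ 32600 µg/mL = 0.280 mL
sodium hydroxide: V = C2·V2/C1 = 24.8 mM × 355 mL ÷ 4510 mM = 1.952 mL
sucrose: 8.78 g/L × 0.355 L = 3.117 g
soluble starch: 3.13 g/L × 0.355 L = 1.111 g

chloramphenicol 0.280 mL; sodium hydroxide 1.952 mL; sucrose 3.117 g; soluble starch 1.111 g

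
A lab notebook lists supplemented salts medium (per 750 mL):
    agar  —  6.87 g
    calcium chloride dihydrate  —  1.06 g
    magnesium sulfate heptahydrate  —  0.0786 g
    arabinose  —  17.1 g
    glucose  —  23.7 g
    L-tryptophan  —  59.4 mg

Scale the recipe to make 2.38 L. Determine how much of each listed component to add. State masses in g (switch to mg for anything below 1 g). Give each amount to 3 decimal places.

Scale factor = 2380 mL / 750 mL = 3.17333.
agar: 6.87 g × (2380 mL / 750 mL) = 21.801 g
calcium chloride dihydrate: 1.06 g × (2380 mL / 750 mL) = 3.364 g
magnesium sulfate heptahydrate: 0.0786 g × (2380 mL / 750 mL) = 0.249424 g = 249.424 mg
arabinose: 17.1 g × (2380 mL / 750 mL) = 54.264 g
glucose: 23.7 g × (2380 mL / 750 mL) = 75.208 g
L-tryptophan: 59.4 mg × (2380 mL / 750 mL) = 188.496 mg

agar 21.801 g; calcium chloride dihydrate 3.364 g; magnesium sulfate heptahydrate 249.424 mg; arabinose 54.264 g; glucose 75.208 g; L-tryptophan 188.496 mg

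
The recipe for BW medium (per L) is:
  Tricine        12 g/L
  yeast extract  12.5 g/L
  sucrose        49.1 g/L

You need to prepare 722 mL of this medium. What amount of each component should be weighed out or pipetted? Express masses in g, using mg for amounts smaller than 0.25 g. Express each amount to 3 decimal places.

Working volume: 722 mL = 0.722 L.
Tricine: 12 g/L × 0.722 L = 8.664 g
yeast extract: 12.5 g/L × 0.722 L = 9.025 g
sucrose: 49.1 g/L × 0.722 L = 35.450 g

Tricine 8.664 g; yeast extract 9.025 g; sucrose 35.450 g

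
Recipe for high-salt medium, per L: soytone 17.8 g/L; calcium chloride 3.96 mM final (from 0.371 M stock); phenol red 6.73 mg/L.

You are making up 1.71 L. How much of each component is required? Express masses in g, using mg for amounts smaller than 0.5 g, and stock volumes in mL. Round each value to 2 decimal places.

soytone 30.44 g; calcium chloride 18.25 mL; phenol red 11.51 mg

Scale factor relative to 1 L: 1.71.
soytone: 17.8 g/L × 1.71 L = 30.44 g
calcium chloride: C1V1 = C2V2 → 3.96 mM × 1710 mL ÷ 371 mM = 18.25 mL
phenol red: 6.73 mg/L × 1.71 L = 11.51 mg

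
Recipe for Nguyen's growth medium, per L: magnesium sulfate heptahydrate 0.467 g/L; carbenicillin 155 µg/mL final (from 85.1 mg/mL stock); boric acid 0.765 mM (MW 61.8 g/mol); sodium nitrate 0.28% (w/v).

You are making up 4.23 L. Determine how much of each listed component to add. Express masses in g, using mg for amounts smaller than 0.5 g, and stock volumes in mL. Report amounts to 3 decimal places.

Scale factor relative to 1 L: 4.23.
magnesium sulfate heptahydrate: 0.467 g/L × 4.23 L = 1.975 g
carbenicillin: C1V1 = C2V2 → 155 µg/mL × 4230 mL ÷ 85100 µg/mL = 7.704 mL
boric acid: 0.765 mmol/L × 61.8 mg/mmol × 4.23 L = 199.982 mg
sodium nitrate: 0.28% w/v = 2.8 g/L → 2.8 × 4.23 L = 11.844 g

magnesium sulfate heptahydrate 1.975 g; carbenicillin 7.704 mL; boric acid 199.982 mg; sodium nitrate 11.844 g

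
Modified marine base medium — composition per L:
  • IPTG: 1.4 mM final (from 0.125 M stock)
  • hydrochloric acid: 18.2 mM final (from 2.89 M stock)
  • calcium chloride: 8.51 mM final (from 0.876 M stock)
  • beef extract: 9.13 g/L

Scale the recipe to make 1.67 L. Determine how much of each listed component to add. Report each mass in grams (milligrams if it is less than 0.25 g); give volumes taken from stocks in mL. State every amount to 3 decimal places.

IPTG 18.704 mL; hydrochloric acid 10.517 mL; calcium chloride 16.223 mL; beef extract 15.247 g

Working volume: 1.67 L.
IPTG: V = C2·V2/C1 = 1.4 mM × 1670 mL ÷ 125 mM = 18.704 mL
hydrochloric acid: dilute stock: 18.2 mM × 1670 mL ÷ 2890 mM = 10.517 mL
calcium chloride: C1V1 = C2V2 → 8.51 mM × 1670 mL ÷ 876 mM = 16.223 mL
beef extract: 9.13 g/L × 1.67 L = 15.247 g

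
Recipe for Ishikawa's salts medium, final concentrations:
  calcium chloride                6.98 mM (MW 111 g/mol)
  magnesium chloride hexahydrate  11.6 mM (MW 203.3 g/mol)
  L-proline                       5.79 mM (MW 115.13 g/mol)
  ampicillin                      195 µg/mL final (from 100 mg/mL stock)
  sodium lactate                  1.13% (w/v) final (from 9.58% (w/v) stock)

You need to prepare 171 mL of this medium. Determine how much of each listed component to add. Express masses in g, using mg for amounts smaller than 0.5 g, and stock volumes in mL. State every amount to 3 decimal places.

Target volume = 171 mL = 0.171 L.
calcium chloride: 6.98 mmol/L × 111 mg/mmol × 0.171 L = 132.487 mg
magnesium chloride hexahydrate: 11.6 mmol/L × 203.3 mg/mmol × 0.171 L = 403.266 mg
L-proline: 5.79 mmol/L × 115.13 mg/mmol × 0.171 L = 113.989 mg
ampicillin: C1V1 = C2V2 → 195 µg/mL × 171 mL ÷ 100000 µg/mL = 0.333 mL
sodium lactate: C1V1 = C2V2 → 1.13% ÷ 9.58% × 171 mL = 20.170 mL

calcium chloride 132.487 mg; magnesium chloride hexahydrate 403.266 mg; L-proline 113.989 mg; ampicillin 0.333 mL; sodium lactate 20.170 mL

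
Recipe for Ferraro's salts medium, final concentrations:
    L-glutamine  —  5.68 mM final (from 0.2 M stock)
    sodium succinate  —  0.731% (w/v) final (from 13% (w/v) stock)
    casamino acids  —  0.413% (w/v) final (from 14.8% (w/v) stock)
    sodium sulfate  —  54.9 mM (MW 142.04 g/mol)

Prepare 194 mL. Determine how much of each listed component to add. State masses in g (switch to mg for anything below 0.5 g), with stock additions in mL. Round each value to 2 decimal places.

Scale factor relative to 1 L: 0.194.
L-glutamine: C1V1 = C2V2 → 5.68 mM × 194 mL ÷ 200 mM = 5.51 mL
sodium succinate: C1V1 = C2V2 → 0.731% ÷ 13% × 194 mL = 10.91 mL
casamino acids: V = C2·V2/C1 = 0.413% ÷ 14.8% × 194 mL = 5.41 mL
sodium sulfate: 54.9 mmol/L × 142.04 g/mol × 0.194 L ÷ 1000 = 1.51 g

L-glutamine 5.51 mL; sodium succinate 10.91 mL; casamino acids 5.41 mL; sodium sulfate 1.51 g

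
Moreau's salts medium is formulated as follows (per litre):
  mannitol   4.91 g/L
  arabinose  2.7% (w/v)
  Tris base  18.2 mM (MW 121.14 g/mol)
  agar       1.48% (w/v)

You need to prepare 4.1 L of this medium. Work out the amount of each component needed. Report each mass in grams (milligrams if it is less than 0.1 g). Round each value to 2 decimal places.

mannitol 20.13 g; arabinose 110.70 g; Tris base 9.04 g; agar 60.68 g

Scale factor relative to 1 L: 4.1.
mannitol: 4.91 g/L × 4.1 L = 20.13 g
arabinose: 2.7% w/v = 27 g/L → 27 × 4.1 L = 110.70 g
Tris base: 18.2 mmol/L × 121.14 g/mol × 4.1 L ÷ 1000 = 9.04 g
agar: 1.48 g per 100 mL × 4100 mL ÷ 100 = 60.68 g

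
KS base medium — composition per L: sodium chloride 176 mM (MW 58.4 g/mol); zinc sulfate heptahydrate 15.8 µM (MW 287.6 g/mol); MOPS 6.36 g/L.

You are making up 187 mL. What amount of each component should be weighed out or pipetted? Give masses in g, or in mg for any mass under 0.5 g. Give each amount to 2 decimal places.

Working volume: 187 mL = 0.187 L.
sodium chloride: 176 mmol/L × 58.4 g/mol × 0.187 L ÷ 1000 = 1.92 g
zinc sulfate heptahydrate: 15.8 µmol/L × 287.6 g/mol × 0.187 L ÷ 1000 = 0.85 mg
MOPS: 6.36 g/L × 0.187 L = 1.19 g

sodium chloride 1.92 g; zinc sulfate heptahydrate 0.85 mg; MOPS 1.19 g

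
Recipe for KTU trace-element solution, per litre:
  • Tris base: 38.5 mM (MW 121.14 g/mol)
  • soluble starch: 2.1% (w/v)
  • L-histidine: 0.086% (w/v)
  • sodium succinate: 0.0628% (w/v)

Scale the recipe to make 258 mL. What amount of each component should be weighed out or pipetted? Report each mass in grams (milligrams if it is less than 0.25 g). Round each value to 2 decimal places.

Target volume = 258 mL = 0.258 L.
Tris base: 38.5 mmol/L × 121.14 g/mol × 0.258 L ÷ 1000 = 1.20 g
soluble starch: 2.1 g per 100 mL × 258 mL ÷ 100 = 5.42 g
L-histidine: 0.086% w/v = 0.86 g/L → 0.86 × 0.258 L = 0.22188 g = 221.88 mg
sodium succinate: 0.0628% w/v = 0.628 g/L → 0.628 × 0.258 L = 0.162024 g = 162.02 mg

Tris base 1.20 g; soluble starch 5.42 g; L-histidine 221.88 mg; sodium succinate 162.02 mg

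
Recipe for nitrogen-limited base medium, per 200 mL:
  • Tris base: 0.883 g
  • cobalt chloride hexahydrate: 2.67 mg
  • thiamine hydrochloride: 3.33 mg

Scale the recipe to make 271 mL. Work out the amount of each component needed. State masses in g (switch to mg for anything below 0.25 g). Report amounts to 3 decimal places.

Tris base 1.196 g; cobalt chloride hexahydrate 3.618 mg; thiamine hydrochloride 4.512 mg

Ratio of target to recipe volume: 271 / 200 = 1.355.
Tris base: 0.883 g × (271 mL / 200 mL) = 1.196 g
cobalt chloride hexahydrate: 2.67 mg × (271 mL / 200 mL) = 3.618 mg
thiamine hydrochloride: 3.33 mg × (271 mL / 200 mL) = 4.512 mg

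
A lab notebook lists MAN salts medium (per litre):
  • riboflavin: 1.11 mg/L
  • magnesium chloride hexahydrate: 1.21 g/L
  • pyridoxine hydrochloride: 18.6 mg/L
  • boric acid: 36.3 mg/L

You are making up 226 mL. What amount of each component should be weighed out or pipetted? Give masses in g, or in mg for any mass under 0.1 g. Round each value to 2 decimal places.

Target volume = 226 mL = 0.226 L.
riboflavin: 1.11 mg/L × 0.226 L = 0.25 mg
magnesium chloride hexahydrate: 1.21 g/L × 0.226 L = 0.27 g
pyridoxine hydrochloride: 18.6 mg/L × 0.226 L = 4.20 mg
boric acid: 36.3 mg/L × 0.226 L = 8.20 mg

riboflavin 0.25 mg; magnesium chloride hexahydrate 0.27 g; pyridoxine hydrochloride 4.20 mg; boric acid 8.20 mg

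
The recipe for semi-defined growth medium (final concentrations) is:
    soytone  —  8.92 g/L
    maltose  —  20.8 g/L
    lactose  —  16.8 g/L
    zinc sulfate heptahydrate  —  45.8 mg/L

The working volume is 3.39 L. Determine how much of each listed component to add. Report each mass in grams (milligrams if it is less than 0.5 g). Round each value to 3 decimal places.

soytone 30.239 g; maltose 70.512 g; lactose 56.952 g; zinc sulfate heptahydrate 155.262 mg

Working volume: 3.39 L.
soytone: 8.92 g/L × 3.39 L = 30.239 g
maltose: 20.8 g/L × 3.39 L = 70.512 g
lactose: 16.8 g/L × 3.39 L = 56.952 g
zinc sulfate heptahydrate: 45.8 mg/L × 3.39 L = 155.262 mg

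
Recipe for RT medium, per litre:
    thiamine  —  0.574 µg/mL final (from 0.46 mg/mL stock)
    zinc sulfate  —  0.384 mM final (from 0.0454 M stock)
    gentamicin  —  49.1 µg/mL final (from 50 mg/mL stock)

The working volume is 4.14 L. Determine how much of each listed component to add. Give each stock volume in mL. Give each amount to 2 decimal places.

thiamine 5.17 mL; zinc sulfate 35.02 mL; gentamicin 4.07 mL

Scale factor relative to 1 L: 4.14.
thiamine: V = C2·V2/C1 = 0.574 µg/mL × 4140 mL ÷ 460 µg/mL = 5.17 mL
zinc sulfate: dilute stock: 0.384 mM × 4140 mL ÷ 45.4 mM = 35.02 mL
gentamicin: V = C2·V2/C1 = 49.1 µg/mL × 4140 mL ÷ 50000 µg/mL = 4.07 mL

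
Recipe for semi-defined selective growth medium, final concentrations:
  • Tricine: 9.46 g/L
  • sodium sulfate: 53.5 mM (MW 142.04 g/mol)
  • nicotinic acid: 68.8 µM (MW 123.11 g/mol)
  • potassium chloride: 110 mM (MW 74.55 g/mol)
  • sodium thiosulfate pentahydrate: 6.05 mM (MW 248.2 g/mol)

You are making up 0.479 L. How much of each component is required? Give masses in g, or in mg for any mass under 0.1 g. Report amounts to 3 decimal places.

Tricine 4.531 g; sodium sulfate 3.640 g; nicotinic acid 4.057 mg; potassium chloride 3.928 g; sodium thiosulfate pentahydrate 0.719 g

Working volume: 0.479 L.
Tricine: 9.46 g/L × 0.479 L = 4.531 g
sodium sulfate: 53.5 mmol/L × 142.04 g/mol × 0.479 L ÷ 1000 = 3.640 g
nicotinic acid: 68.8 µmol/L × 123.11 g/mol × 0.479 L ÷ 1000 = 4.057 mg
potassium chloride: 110 mmol/L × 74.55 g/mol × 0.479 L ÷ 1000 = 3.928 g
sodium thiosulfate pentahydrate: 6.05 mmol/L × 248.2 g/mol × 0.479 L ÷ 1000 = 0.719 g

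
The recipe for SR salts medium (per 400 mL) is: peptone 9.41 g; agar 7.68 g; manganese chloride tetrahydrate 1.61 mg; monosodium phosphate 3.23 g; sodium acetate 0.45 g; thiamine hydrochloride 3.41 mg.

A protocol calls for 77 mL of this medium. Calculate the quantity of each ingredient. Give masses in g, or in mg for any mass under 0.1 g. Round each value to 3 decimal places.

Scale factor = 77 mL / 400 mL = 0.1925.
peptone: 9.41 g × (77 mL / 400 mL) = 1.811 g
agar: 7.68 g × (77 mL / 400 mL) = 1.478 g
manganese chloride tetrahydrate: 1.61 mg × (77 mL / 400 mL) = 0.310 mg
monosodium phosphate: 3.23 g × (77 mL / 400 mL) = 0.622 g
sodium acetate: 0.45 g × (77 mL / 400 mL) = 0.086625 g = 86.625 mg
thiamine hydrochloride: 3.41 mg × (77 mL / 400 mL) = 0.656 mg

peptone 1.811 g; agar 1.478 g; manganese chloride tetrahydrate 0.310 mg; monosodium phosphate 0.622 g; sodium acetate 86.625 mg; thiamine hydrochloride 0.656 mg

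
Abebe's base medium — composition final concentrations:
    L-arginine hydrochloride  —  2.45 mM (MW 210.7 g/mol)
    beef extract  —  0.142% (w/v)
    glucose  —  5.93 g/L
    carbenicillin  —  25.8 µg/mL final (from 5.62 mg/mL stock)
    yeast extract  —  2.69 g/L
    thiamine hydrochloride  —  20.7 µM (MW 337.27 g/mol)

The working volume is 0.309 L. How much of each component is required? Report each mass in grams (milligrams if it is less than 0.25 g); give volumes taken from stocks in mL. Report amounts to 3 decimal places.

L-arginine hydrochloride 159.510 mg; beef extract 0.439 g; glucose 1.832 g; carbenicillin 1.419 mL; yeast extract 0.831 g; thiamine hydrochloride 2.157 mg

Working volume: 0.309 L.
L-arginine hydrochloride: 2.45 mmol/L × 210.7 mg/mmol × 0.309 L = 159.510 mg
beef extract: 0.142% w/v = 1.42 g/L → 1.42 × 0.309 L = 0.439 g
glucose: 5.93 g/L × 0.309 L = 1.832 g
carbenicillin: dilute stock: 25.8 µg/mL × 309 mL ÷ 5620 µg/mL = 1.419 mL
yeast extract: 2.69 g/L × 0.309 L = 0.831 g
thiamine hydrochloride: 20.7 µmol/L × 337.27 g/mol × 0.309 L ÷ 1000 = 2.157 mg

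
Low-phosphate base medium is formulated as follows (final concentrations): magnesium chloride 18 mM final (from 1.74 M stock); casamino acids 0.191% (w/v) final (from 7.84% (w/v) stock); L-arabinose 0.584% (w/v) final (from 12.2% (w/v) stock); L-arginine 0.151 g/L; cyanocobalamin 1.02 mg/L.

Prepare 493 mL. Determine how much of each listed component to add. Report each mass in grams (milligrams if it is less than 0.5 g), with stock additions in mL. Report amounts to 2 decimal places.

Target volume = 493 mL = 0.493 L.
magnesium chloride: dilute stock: 18 mM × 493 mL ÷ 1740 mM = 5.10 mL
casamino acids: V = C2·V2/C1 = 0.191% ÷ 7.84% × 493 mL = 12.01 mL
L-arabinose: V = C2·V2/C1 = 0.584% ÷ 12.2% × 493 mL = 23.60 mL
L-arginine: 0.151 g/L × 0.493 L = 0.074443 g = 74.44 mg
cyanocobalamin: 1.02 mg/L × 0.493 L = 0.50 mg

magnesium chloride 5.10 mL; casamino acids 12.01 mL; L-arabinose 23.60 mL; L-arginine 74.44 mg; cyanocobalamin 0.50 mg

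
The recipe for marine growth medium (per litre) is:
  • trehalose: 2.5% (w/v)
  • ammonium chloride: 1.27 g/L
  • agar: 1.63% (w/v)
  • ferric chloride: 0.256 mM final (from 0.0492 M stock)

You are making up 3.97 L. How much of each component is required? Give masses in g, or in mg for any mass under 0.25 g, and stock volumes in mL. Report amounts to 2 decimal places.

trehalose 99.25 g; ammonium chloride 5.04 g; agar 64.71 g; ferric chloride 20.66 mL

Scale factor relative to 1 L: 3.97.
trehalose: 2.5% w/v = 25 g/L → 25 × 3.97 L = 99.25 g
ammonium chloride: 1.27 g/L × 3.97 L = 5.04 g
agar: 1.63 g per 100 mL × 3970 mL ÷ 100 = 64.71 g
ferric chloride: C1V1 = C2V2 → 0.256 mM × 3970 mL ÷ 49.2 mM = 20.66 mL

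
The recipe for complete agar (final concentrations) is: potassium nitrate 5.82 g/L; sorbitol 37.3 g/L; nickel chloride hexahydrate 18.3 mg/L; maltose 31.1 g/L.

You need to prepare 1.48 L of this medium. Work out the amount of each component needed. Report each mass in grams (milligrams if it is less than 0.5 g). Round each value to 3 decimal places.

potassium nitrate 8.614 g; sorbitol 55.204 g; nickel chloride hexahydrate 27.084 mg; maltose 46.028 g

Working volume: 1.48 L.
potassium nitrate: 5.82 g/L × 1.48 L = 8.614 g
sorbitol: 37.3 g/L × 1.48 L = 55.204 g
nickel chloride hexahydrate: 18.3 mg/L × 1.48 L = 27.084 mg
maltose: 31.1 g/L × 1.48 L = 46.028 g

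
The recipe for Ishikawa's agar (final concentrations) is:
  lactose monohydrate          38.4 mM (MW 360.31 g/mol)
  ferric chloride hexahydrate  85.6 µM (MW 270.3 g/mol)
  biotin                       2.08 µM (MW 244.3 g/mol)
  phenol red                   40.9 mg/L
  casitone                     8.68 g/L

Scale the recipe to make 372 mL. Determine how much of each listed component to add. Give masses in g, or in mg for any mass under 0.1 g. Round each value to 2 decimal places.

Scale factor relative to 1 L: 0.372.
lactose monohydrate: 38.4 mmol/L × 360.31 g/mol × 0.372 L ÷ 1000 = 5.15 g
ferric chloride hexahydrate: 85.6 µmol/L × 270.3 g/mol × 0.372 L ÷ 1000 = 8.61 mg
biotin: 2.08 µmol/L × 244.3 g/mol × 0.372 L ÷ 1000 = 0.19 mg
phenol red: 40.9 mg/L × 0.372 L = 15.21 mg
casitone: 8.68 g/L × 0.372 L = 3.23 g

lactose monohydrate 5.15 g; ferric chloride hexahydrate 8.61 mg; biotin 0.19 mg; phenol red 15.21 mg; casitone 3.23 g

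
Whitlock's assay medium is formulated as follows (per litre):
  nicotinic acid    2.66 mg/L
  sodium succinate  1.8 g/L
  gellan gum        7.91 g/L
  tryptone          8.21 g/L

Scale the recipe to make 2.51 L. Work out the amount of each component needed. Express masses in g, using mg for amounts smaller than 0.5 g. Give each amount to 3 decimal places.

nicotinic acid 6.677 mg; sodium succinate 4.518 g; gellan gum 19.854 g; tryptone 20.607 g

Scale factor relative to 1 L: 2.51.
nicotinic acid: 2.66 mg/L × 2.51 L = 6.677 mg
sodium succinate: 1.8 g/L × 2.51 L = 4.518 g
gellan gum: 7.91 g/L × 2.51 L = 19.854 g
tryptone: 8.21 g/L × 2.51 L = 20.607 g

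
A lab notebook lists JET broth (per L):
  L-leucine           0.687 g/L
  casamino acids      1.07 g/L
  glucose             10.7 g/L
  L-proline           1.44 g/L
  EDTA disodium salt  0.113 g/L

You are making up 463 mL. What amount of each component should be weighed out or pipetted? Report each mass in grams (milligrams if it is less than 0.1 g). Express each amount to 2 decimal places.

L-leucine 0.32 g; casamino acids 0.50 g; glucose 4.95 g; L-proline 0.67 g; EDTA disodium salt 52.32 mg

Working volume: 463 mL = 0.463 L.
L-leucine: 0.687 g/L × 0.463 L = 0.32 g
casamino acids: 1.07 g/L × 0.463 L = 0.50 g
glucose: 10.7 g/L × 0.463 L = 4.95 g
L-proline: 1.44 g/L × 0.463 L = 0.67 g
EDTA disodium salt: 0.113 g/L × 0.463 L = 0.052319 g = 52.32 mg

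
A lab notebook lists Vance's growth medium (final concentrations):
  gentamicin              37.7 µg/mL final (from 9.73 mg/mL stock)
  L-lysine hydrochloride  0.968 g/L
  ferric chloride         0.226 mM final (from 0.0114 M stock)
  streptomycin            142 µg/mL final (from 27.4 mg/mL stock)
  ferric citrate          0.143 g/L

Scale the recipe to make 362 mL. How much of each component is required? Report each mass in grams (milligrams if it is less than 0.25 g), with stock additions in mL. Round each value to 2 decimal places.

Working volume: 362 mL = 0.362 L.
gentamicin: V = C2·V2/C1 = 37.7 µg/mL × 362 mL ÷ 9730 µg/mL = 1.40 mL
L-lysine hydrochloride: 0.968 g/L × 0.362 L = 0.35 g
ferric chloride: dilute stock: 0.226 mM × 362 mL ÷ 11.4 mM = 7.18 mL
streptomycin: dilute stock: 142 µg/mL × 362 mL ÷ 27400 µg/mL = 1.88 mL
ferric citrate: 0.143 g/L × 0.362 L = 0.051766 g = 51.77 mg

gentamicin 1.40 mL; L-lysine hydrochloride 0.35 g; ferric chloride 7.18 mL; streptomycin 1.88 mL; ferric citrate 51.77 mg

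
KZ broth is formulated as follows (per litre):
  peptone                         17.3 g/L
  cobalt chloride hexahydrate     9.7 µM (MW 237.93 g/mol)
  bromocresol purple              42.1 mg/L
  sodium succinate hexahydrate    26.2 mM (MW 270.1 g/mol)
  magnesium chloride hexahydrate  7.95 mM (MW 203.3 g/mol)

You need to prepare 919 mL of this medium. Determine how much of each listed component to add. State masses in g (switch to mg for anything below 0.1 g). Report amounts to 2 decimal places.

Scale factor relative to 1 L: 0.919.
peptone: 17.3 g/L × 0.919 L = 15.90 g
cobalt chloride hexahydrate: 9.7 µmol/L × 237.93 g/mol × 0.919 L ÷ 1000 = 2.12 mg
bromocresol purple: 42.1 mg/L × 0.919 L = 38.69 mg
sodium succinate hexahydrate: 26.2 mmol/L × 270.1 g/mol × 0.919 L ÷ 1000 = 6.50 g
magnesium chloride hexahydrate: 7.95 mmol/L × 203.3 g/mol × 0.919 L ÷ 1000 = 1.49 g

peptone 15.90 g; cobalt chloride hexahydrate 2.12 mg; bromocresol purple 38.69 mg; sodium succinate hexahydrate 6.50 g; magnesium chloride hexahydrate 1.49 g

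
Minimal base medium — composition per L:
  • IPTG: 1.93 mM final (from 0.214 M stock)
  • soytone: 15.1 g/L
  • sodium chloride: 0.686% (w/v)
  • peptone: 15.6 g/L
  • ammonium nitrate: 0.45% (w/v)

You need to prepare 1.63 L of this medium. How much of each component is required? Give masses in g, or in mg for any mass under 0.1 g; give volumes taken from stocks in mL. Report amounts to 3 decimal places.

Working volume: 1.63 L.
IPTG: V = C2·V2/C1 = 1.93 mM × 1630 mL ÷ 214 mM = 14.700 mL
soytone: 15.1 g/L × 1.63 L = 24.613 g
sodium chloride: 0.686% w/v = 6.86 g/L → 6.86 × 1.63 L = 11.182 g
peptone: 15.6 g/L × 1.63 L = 25.428 g
ammonium nitrate: 0.45 g per 100 mL × 1630 mL ÷ 100 = 7.335 g

IPTG 14.700 mL; soytone 24.613 g; sodium chloride 11.182 g; peptone 25.428 g; ammonium nitrate 7.335 g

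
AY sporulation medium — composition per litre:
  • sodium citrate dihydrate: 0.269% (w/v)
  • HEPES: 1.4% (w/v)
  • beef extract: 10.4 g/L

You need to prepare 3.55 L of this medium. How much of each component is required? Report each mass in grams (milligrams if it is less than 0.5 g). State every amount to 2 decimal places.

sodium citrate dihydrate 9.55 g; HEPES 49.70 g; beef extract 36.92 g

Working volume: 3.55 L.
sodium citrate dihydrate: 0.269 g per 100 mL × 3550 mL ÷ 100 = 9.55 g
HEPES: 1.4 g per 100 mL × 3550 mL ÷ 100 = 49.70 g
beef extract: 10.4 g/L × 3.55 L = 36.92 g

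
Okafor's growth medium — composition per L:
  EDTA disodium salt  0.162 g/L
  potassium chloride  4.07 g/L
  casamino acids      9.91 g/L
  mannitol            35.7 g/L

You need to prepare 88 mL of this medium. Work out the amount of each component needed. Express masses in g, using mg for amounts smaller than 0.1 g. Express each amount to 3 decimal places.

Scale factor relative to 1 L: 0.088.
EDTA disodium salt: 0.162 g/L × 0.088 L = 0.014256 g = 14.256 mg
potassium chloride: 4.07 g/L × 0.088 L = 0.358 g
casamino acids: 9.91 g/L × 0.088 L = 0.872 g
mannitol: 35.7 g/L × 0.088 L = 3.142 g

EDTA disodium salt 14.256 mg; potassium chloride 0.358 g; casamino acids 0.872 g; mannitol 3.142 g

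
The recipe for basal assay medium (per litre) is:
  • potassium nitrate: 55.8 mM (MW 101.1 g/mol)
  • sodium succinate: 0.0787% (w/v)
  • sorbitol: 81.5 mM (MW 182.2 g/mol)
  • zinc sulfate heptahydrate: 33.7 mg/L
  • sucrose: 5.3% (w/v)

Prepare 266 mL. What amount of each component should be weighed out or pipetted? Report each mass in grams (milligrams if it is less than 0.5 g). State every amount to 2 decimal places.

Target volume = 266 mL = 0.266 L.
potassium nitrate: 55.8 mmol/L × 101.1 g/mol × 0.266 L ÷ 1000 = 1.50 g
sodium succinate: 0.0787% w/v = 0.787 g/L → 0.787 × 0.266 L = 0.209342 g = 209.34 mg
sorbitol: 81.5 mmol/L × 182.2 g/mol × 0.266 L ÷ 1000 = 3.95 g
zinc sulfate heptahydrate: 33.7 mg/L × 0.266 L = 8.96 mg
sucrose: 5.3 g per 100 mL × 266 mL ÷ 100 = 14.10 g

potassium nitrate 1.50 g; sodium succinate 209.34 mg; sorbitol 3.95 g; zinc sulfate heptahydrate 8.96 mg; sucrose 14.10 g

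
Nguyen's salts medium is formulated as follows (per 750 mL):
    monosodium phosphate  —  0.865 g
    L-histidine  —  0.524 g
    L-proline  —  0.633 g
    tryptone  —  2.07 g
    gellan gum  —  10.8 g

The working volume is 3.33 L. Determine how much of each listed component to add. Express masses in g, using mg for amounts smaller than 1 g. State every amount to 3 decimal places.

monosodium phosphate 3.841 g; L-histidine 2.327 g; L-proline 2.811 g; tryptone 9.191 g; gellan gum 47.952 g

Ratio of target to recipe volume: 3330 / 750 = 4.44.
monosodium phosphate: 0.865 g × (3330 mL / 750 mL) = 3.841 g
L-histidine: 0.524 g × (3330 mL / 750 mL) = 2.327 g
L-proline: 0.633 g × (3330 mL / 750 mL) = 2.811 g
tryptone: 2.07 g × (3330 mL / 750 mL) = 9.191 g
gellan gum: 10.8 g × (3330 mL / 750 mL) = 47.952 g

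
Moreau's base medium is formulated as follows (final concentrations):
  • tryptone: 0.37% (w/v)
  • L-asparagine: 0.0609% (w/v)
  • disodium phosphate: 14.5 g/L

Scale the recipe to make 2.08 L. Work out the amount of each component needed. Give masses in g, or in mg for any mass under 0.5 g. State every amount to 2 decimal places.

tryptone 7.70 g; L-asparagine 1.27 g; disodium phosphate 30.16 g

Working volume: 2.08 L.
tryptone: 0.37 g per 100 mL × 2080 mL ÷ 100 = 7.70 g
L-asparagine: 0.0609 g per 100 mL × 2080 mL ÷ 100 = 1.27 g
disodium phosphate: 14.5 g/L × 2.08 L = 30.16 g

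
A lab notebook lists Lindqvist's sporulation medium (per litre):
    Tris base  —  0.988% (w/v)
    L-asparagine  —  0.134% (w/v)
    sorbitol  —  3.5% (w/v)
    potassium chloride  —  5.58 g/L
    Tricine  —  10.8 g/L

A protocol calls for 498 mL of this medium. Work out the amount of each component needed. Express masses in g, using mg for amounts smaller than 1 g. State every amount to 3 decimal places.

Tris base 4.920 g; L-asparagine 667.320 mg; sorbitol 17.430 g; potassium chloride 2.779 g; Tricine 5.378 g

Scale factor relative to 1 L: 0.498.
Tris base: 0.988 g per 100 mL × 498 mL ÷ 100 = 4.920 g
L-asparagine: 0.134% w/v = 1.34 g/L → 1.34 × 0.498 L = 0.66732 g = 667.320 mg
sorbitol: 3.5% w/v = 35 g/L → 35 × 0.498 L = 17.430 g
potassium chloride: 5.58 g/L × 0.498 L = 2.779 g
Tricine: 10.8 g/L × 0.498 L = 5.378 g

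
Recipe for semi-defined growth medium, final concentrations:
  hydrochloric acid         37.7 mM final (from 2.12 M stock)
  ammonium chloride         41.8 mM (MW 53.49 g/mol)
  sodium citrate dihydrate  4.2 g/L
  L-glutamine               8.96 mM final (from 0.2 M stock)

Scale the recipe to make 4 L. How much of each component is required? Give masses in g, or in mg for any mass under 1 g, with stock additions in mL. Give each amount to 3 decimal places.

hydrochloric acid 71.132 mL; ammonium chloride 8.944 g; sodium citrate dihydrate 16.800 g; L-glutamine 179.200 mL

Working volume: 4 L.
hydrochloric acid: dilute stock: 37.7 mM × 4000 mL ÷ 2120 mM = 71.132 mL
ammonium chloride: 41.8 mmol/L × 53.49 g/mol × 4 L ÷ 1000 = 8.944 g
sodium citrate dihydrate: 4.2 g/L × 4 L = 16.800 g
L-glutamine: C1V1 = C2V2 → 8.96 mM × 4000 mL ÷ 200 mM = 179.200 mL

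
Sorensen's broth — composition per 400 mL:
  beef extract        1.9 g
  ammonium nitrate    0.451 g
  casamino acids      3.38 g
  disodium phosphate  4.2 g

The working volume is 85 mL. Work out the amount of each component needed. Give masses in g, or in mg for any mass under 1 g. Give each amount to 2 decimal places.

beef extract 403.75 mg; ammonium nitrate 95.84 mg; casamino acids 718.25 mg; disodium phosphate 892.50 mg

Scale factor = 85 mL / 400 mL = 0.2125.
beef extract: 1.9 g × (85 mL / 400 mL) = 0.40375 g = 403.75 mg
ammonium nitrate: 0.451 g × (85 mL / 400 mL) = 0.0958375 g = 95.84 mg
casamino acids: 3.38 g × (85 mL / 400 mL) = 0.71825 g = 718.25 mg
disodium phosphate: 4.2 g × (85 mL / 400 mL) = 0.8925 g = 892.50 mg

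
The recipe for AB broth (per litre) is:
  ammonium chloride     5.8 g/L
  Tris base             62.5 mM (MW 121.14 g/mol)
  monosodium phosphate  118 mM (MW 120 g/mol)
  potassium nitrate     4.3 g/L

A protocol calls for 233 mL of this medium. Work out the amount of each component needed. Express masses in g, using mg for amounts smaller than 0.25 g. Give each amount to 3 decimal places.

Scale factor relative to 1 L: 0.233.
ammonium chloride: 5.8 g/L × 0.233 L = 1.351 g
Tris base: 62.5 mmol/L × 121.14 g/mol × 0.233 L ÷ 1000 = 1.764 g
monosodium phosphate: 118 mmol/L × 120 g/mol × 0.233 L ÷ 1000 = 3.299 g
potassium nitrate: 4.3 g/L × 0.233 L = 1.002 g

ammonium chloride 1.351 g; Tris base 1.764 g; monosodium phosphate 3.299 g; potassium nitrate 1.002 g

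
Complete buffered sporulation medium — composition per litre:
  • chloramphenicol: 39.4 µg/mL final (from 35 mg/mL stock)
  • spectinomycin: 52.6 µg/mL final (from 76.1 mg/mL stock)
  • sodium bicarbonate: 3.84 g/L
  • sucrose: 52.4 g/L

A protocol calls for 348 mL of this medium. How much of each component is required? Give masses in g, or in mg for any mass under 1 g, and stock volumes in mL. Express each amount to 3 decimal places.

Working volume: 348 mL = 0.348 L.
chloramphenicol: dilute stock: 39.4 µg/mL × 348 mL ÷ 35000 µg/mL = 0.392 mL
spectinomycin: V = C2·V2/C1 = 52.6 µg/mL × 348 mL ÷ 76100 µg/mL = 0.241 mL
sodium bicarbonate: 3.84 g/L × 0.348 L = 1.336 g
sucrose: 52.4 g/L × 0.348 L = 18.235 g

chloramphenicol 0.392 mL; spectinomycin 0.241 mL; sodium bicarbonate 1.336 g; sucrose 18.235 g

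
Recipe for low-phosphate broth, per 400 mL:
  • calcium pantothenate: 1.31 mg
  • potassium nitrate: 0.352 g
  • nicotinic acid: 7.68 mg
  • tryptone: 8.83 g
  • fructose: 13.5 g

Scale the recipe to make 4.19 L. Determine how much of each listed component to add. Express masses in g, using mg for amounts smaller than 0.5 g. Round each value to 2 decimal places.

Scale factor = 4190 mL / 400 mL = 10.475.
calcium pantothenate: 1.31 mg × (4190 mL / 400 mL) = 13.72 mg
potassium nitrate: 0.352 g × (4190 mL / 400 mL) = 3.69 g
nicotinic acid: 7.68 mg × (4190 mL / 400 mL) = 80.45 mg
tryptone: 8.83 g × (4190 mL / 400 mL) = 92.49 g
fructose: 13.5 g × (4190 mL / 400 mL) = 141.41 g

calcium pantothenate 13.72 mg; potassium nitrate 3.69 g; nicotinic acid 80.45 mg; tryptone 92.49 g; fructose 141.41 g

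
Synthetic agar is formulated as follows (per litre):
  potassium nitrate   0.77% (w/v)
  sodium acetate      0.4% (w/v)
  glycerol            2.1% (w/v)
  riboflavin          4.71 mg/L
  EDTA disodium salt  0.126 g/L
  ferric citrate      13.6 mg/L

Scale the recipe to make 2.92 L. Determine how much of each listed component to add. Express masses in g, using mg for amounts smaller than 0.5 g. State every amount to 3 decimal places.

potassium nitrate 22.484 g; sodium acetate 11.680 g; glycerol 61.320 g; riboflavin 13.753 mg; EDTA disodium salt 367.920 mg; ferric citrate 39.712 mg

Scale factor relative to 1 L: 2.92.
potassium nitrate: 0.77 g per 100 mL × 2920 mL ÷ 100 = 22.484 g
sodium acetate: 0.4 g per 100 mL × 2920 mL ÷ 100 = 11.680 g
glycerol: 2.1 g per 100 mL × 2920 mL ÷ 100 = 61.320 g
riboflavin: 4.71 mg/L × 2.92 L = 13.753 mg
EDTA disodium salt: 0.126 g/L × 2.92 L = 0.36792 g = 367.920 mg
ferric citrate: 13.6 mg/L × 2.92 L = 39.712 mg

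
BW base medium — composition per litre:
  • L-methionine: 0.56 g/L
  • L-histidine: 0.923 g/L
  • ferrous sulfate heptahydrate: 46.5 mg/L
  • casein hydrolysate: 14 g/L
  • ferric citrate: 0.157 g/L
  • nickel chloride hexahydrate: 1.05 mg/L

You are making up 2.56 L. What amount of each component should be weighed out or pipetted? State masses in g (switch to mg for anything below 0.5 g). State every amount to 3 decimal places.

Working volume: 2.56 L.
L-methionine: 0.56 g/L × 2.56 L = 1.434 g
L-histidine: 0.923 g/L × 2.56 L = 2.363 g
ferrous sulfate heptahydrate: 46.5 mg/L × 2.56 L = 119.040 mg
casein hydrolysate: 14 g/L × 2.56 L = 35.840 g
ferric citrate: 0.157 g/L × 2.56 L = 0.40192 g = 401.920 mg
nickel chloride hexahydrate: 1.05 mg/L × 2.56 L = 2.688 mg

L-methionine 1.434 g; L-histidine 2.363 g; ferrous sulfate heptahydrate 119.040 mg; casein hydrolysate 35.840 g; ferric citrate 401.920 mg; nickel chloride hexahydrate 2.688 mg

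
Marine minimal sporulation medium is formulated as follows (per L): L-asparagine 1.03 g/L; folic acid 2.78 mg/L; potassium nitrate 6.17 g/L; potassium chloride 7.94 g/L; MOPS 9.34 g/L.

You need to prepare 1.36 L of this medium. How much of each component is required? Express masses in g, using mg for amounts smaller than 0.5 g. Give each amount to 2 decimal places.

Working volume: 1.36 L.
L-asparagine: 1.03 g/L × 1.36 L = 1.40 g
folic acid: 2.78 mg/L × 1.36 L = 3.78 mg
potassium nitrate: 6.17 g/L × 1.36 L = 8.39 g
potassium chloride: 7.94 g/L × 1.36 L = 10.80 g
MOPS: 9.34 g/L × 1.36 L = 12.70 g

L-asparagine 1.40 g; folic acid 3.78 mg; potassium nitrate 8.39 g; potassium chloride 10.80 g; MOPS 12.70 g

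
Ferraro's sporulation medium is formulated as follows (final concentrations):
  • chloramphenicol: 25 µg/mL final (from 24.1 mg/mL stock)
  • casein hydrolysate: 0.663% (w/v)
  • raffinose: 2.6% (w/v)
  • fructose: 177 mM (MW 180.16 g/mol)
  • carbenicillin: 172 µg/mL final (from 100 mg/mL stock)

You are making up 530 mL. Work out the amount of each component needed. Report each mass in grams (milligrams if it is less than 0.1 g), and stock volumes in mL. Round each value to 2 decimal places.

chloramphenicol 0.55 mL; casein hydrolysate 3.51 g; raffinose 13.78 g; fructose 16.90 g; carbenicillin 0.91 mL

Scale factor relative to 1 L: 0.53.
chloramphenicol: dilute stock: 25 µg/mL × 530 mL ÷ 24100 µg/mL = 0.55 mL
casein hydrolysate: 0.663% w/v = 6.63 g/L → 6.63 × 0.53 L = 3.51 g
raffinose: 2.6% w/v = 26 g/L → 26 × 0.53 L = 13.78 g
fructose: 177 mmol/L × 180.16 g/mol × 0.53 L ÷ 1000 = 16.90 g
carbenicillin: V = C2·V2/C1 = 172 µg/mL × 530 mL ÷ 100000 µg/mL = 0.91 mL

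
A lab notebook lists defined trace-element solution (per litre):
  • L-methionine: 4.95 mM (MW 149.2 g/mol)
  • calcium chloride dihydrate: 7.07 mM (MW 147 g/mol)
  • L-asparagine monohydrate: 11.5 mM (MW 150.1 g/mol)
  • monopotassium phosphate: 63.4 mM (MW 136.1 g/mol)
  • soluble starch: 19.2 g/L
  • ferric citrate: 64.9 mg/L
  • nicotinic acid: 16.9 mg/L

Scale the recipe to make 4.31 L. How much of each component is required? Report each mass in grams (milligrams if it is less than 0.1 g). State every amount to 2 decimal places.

Working volume: 4.31 L.
L-methionine: 4.95 mmol/L × 149.2 g/mol × 4.31 L ÷ 1000 = 3.18 g
calcium chloride dihydrate: 7.07 mmol/L × 147 g/mol × 4.31 L ÷ 1000 = 4.48 g
L-asparagine monohydrate: 11.5 mmol/L × 150.1 g/mol × 4.31 L ÷ 1000 = 7.44 g
monopotassium phosphate: 63.4 mmol/L × 136.1 g/mol × 4.31 L ÷ 1000 = 37.19 g
soluble starch: 19.2 g/L × 4.31 L = 82.75 g
ferric citrate: 64.9 mg/L × 4.31 L = 279.719 mg = 0.28 g
nicotinic acid: 16.9 mg/L × 4.31 L = 72.84 mg

L-methionine 3.18 g; calcium chloride dihydrate 4.48 g; L-asparagine monohydrate 7.44 g; monopotassium phosphate 37.19 g; soluble starch 82.75 g; ferric citrate 0.28 g; nicotinic acid 72.84 mg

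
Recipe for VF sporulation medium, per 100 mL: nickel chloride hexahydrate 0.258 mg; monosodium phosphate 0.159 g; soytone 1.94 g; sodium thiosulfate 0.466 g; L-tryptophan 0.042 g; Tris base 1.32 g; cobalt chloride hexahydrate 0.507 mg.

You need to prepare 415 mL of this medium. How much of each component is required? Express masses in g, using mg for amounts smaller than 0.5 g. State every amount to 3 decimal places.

Ratio of target to recipe volume: 415 / 100 = 4.15.
nickel chloride hexahydrate: 0.258 mg × (415 mL / 100 mL) = 1.071 mg
monosodium phosphate: 0.159 g × (415 mL / 100 mL) = 0.660 g
soytone: 1.94 g × (415 mL / 100 mL) = 8.051 g
sodium thiosulfate: 0.466 g × (415 mL / 100 mL) = 1.934 g
L-tryptophan: 0.042 g × (415 mL / 100 mL) = 0.1743 g = 174.300 mg
Tris base: 1.32 g × (415 mL / 100 mL) = 5.478 g
cobalt chloride hexahydrate: 0.507 mg × (415 mL / 100 mL) = 2.104 mg

nickel chloride hexahydrate 1.071 mg; monosodium phosphate 0.660 g; soytone 8.051 g; sodium thiosulfate 1.934 g; L-tryptophan 174.300 mg; Tris base 5.478 g; cobalt chloride hexahydrate 2.104 mg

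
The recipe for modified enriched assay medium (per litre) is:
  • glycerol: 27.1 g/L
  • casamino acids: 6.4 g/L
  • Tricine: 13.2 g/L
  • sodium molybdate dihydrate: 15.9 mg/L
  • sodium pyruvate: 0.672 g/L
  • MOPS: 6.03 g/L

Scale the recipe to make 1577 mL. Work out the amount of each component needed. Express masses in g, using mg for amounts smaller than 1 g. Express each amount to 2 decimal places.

glycerol 42.74 g; casamino acids 10.09 g; Tricine 20.82 g; sodium molybdate dihydrate 25.07 mg; sodium pyruvate 1.06 g; MOPS 9.51 g

Scale factor relative to 1 L: 1.577.
glycerol: 27.1 g/L × 1.577 L = 42.74 g
casamino acids: 6.4 g/L × 1.577 L = 10.09 g
Tricine: 13.2 g/L × 1.577 L = 20.82 g
sodium molybdate dihydrate: 15.9 mg/L × 1.577 L = 25.07 mg
sodium pyruvate: 0.672 g/L × 1.577 L = 1.06 g
MOPS: 6.03 g/L × 1.577 L = 9.51 g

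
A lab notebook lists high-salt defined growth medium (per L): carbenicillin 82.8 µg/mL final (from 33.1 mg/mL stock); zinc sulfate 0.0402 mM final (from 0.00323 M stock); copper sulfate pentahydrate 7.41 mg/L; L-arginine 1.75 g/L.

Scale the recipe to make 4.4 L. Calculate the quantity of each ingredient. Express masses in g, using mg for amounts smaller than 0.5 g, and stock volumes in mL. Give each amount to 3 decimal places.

carbenicillin 11.007 mL; zinc sulfate 54.762 mL; copper sulfate pentahydrate 32.604 mg; L-arginine 7.700 g

Working volume: 4.4 L.
carbenicillin: C1V1 = C2V2 → 82.8 µg/mL × 4400 mL ÷ 33100 µg/mL = 11.007 mL
zinc sulfate: dilute stock: 0.0402 mM × 4400 mL ÷ 3.23 mM = 54.762 mL
copper sulfate pentahydrate: 7.41 mg/L × 4.4 L = 32.604 mg
L-arginine: 1.75 g/L × 4.4 L = 7.700 g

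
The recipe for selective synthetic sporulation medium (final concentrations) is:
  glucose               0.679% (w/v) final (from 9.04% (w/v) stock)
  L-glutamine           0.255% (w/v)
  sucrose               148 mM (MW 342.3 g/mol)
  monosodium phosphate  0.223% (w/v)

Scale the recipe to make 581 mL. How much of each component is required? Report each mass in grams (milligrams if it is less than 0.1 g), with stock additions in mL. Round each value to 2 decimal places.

glucose 43.64 mL; L-glutamine 1.48 g; sucrose 29.43 g; monosodium phosphate 1.30 g

Target volume = 581 mL = 0.581 L.
glucose: dilute stock: 0.679% ÷ 9.04% × 581 mL = 43.64 mL
L-glutamine: 0.255% w/v = 2.55 g/L → 2.55 × 0.581 L = 1.48 g
sucrose: 148 mmol/L × 342.3 g/mol × 0.581 L ÷ 1000 = 29.43 g
monosodium phosphate: 0.223 g per 100 mL × 581 mL ÷ 100 = 1.30 g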